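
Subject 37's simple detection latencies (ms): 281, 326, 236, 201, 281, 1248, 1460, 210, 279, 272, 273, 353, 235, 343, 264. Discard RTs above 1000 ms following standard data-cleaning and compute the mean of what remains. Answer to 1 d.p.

273.4 ms

Excluded: 1248, 1460
Retained (n=13): Σ = 3554
Mean = 3554/13 = 273.3846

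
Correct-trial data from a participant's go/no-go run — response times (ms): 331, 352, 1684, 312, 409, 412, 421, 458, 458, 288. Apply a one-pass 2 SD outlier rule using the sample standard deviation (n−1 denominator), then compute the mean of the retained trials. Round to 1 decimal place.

382.3 ms

n = 10, ΣRT = 5125, M = 512.500
Σ(x−M)² = 1556840.50; s = √(1556840.50/9) = 415.911
Cutoffs: 512.500 ± 2·415.911 → [-319.3, 1344.3]
Outside: 1684 → excluded.
Retained (n=9): Σ = 3441, mean = 3441/9 = 382.333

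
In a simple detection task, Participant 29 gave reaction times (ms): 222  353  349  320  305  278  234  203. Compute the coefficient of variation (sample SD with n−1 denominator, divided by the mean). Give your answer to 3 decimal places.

n = 8, Σ = 2264, M = 283.0000
Σ(x−M)² = 23656.000; s = √(23656.000/7) = 58.1329
CV = 58.1329 / 283.0000 = 0.20542

0.205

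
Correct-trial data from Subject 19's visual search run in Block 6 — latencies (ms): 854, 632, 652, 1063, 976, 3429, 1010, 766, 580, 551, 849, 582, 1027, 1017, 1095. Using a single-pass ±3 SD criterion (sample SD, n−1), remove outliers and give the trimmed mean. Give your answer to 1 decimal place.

n = 15, ΣRT = 15083, M = 1005.533
Σ(x−M)² = 6822395.73; s = √(6822395.73/14) = 698.079
Cutoffs: 1005.533 ± 3·698.079 → [-1088.7, 3099.8]
Outside: 3429 → excluded.
Retained (n=14): Σ = 11654, mean = 11654/14 = 832.429

832.4 ms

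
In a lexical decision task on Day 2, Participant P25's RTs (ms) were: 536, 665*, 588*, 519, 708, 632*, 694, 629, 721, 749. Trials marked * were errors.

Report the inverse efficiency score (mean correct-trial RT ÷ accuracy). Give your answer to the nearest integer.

930 ms

Correct trials (n=7): 536, 519, 708, 694, 629, 721, 749
Mean correct RT = 4556/7 = 650.8571 ms
Proportion correct = 7/10
IES = 650.8571 / (7/10) = 929.796 ms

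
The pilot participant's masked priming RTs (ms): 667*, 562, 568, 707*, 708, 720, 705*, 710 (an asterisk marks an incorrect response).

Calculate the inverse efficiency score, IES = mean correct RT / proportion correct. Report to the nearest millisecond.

1046 ms

Correct trials (n=5): 562, 568, 708, 720, 710
Mean correct RT = 3268/5 = 653.6000 ms
Proportion correct = 5/8
IES = 653.6000 / (5/8) = 1045.760 ms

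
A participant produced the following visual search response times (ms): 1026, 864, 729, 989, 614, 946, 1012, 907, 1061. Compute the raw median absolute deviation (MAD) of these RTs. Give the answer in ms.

80 ms

Sorted: 614, 729, 864, 907, 946, 989, 1012, 1026, 1061 → median = 946
|x − 946|: 80, 82, 217, 43, 332, 0, 66, 39, 115
Sorted deviations: 0, 39, 43, 66, 80, 82, 115, 217, 332 → MAD = 80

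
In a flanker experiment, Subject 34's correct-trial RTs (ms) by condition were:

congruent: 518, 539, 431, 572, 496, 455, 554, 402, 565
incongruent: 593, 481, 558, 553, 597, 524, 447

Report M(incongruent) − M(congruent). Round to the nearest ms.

M(congruent) = 4532/9 = 503.556
M(incongruent) = 3753/7 = 536.143
Difference = 536.143 − 503.556 = 32.587 ms

33 ms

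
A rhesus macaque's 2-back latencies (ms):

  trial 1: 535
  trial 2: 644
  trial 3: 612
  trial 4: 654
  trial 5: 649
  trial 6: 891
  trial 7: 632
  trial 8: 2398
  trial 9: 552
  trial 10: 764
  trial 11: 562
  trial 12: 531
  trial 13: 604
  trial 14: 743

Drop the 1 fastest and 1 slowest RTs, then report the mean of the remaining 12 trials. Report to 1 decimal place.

653.5 ms

Sorted: 531, 535, 552, 562, 604, 612, 632, 644, 649, 654, 743, 764, 891, 2398
Drop lowest 1 (531) and highest 1 (2398)
Remaining (n=12): Σ = 7842, mean = 7842/12 = 653.500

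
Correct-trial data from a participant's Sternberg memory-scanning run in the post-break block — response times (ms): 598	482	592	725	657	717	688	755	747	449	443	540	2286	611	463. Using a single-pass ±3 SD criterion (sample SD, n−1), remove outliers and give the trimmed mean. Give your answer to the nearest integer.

605 ms

n = 15, ΣRT = 10753, M = 716.867
Σ(x−M)² = 2807601.73; s = √(2807601.73/14) = 447.820
Cutoffs: 716.867 ± 3·447.820 → [-626.6, 2060.3]
Outside: 2286 → excluded.
Retained (n=14): Σ = 8467, mean = 8467/14 = 604.786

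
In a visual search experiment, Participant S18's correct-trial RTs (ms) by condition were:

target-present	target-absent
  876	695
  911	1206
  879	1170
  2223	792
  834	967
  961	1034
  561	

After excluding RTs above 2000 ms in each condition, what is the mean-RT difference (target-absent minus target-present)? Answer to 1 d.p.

target-present: exclude 2223
M(target-present) = 5022/6 = 837.000
M(target-absent) = 5864/6 = 977.333
Difference = 977.333 − 837.000 = 140.333 ms

140.3 ms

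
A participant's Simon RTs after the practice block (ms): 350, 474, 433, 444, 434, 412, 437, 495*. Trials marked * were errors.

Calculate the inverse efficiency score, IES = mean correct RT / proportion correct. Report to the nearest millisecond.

Correct trials (n=7): 350, 474, 433, 444, 434, 412, 437
Mean correct RT = 2984/7 = 426.2857 ms
Proportion correct = 7/8
IES = 426.2857 / (7/8) = 487.184 ms

487 ms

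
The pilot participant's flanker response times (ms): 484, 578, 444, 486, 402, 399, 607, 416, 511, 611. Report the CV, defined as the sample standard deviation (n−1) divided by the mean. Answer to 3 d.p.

0.165

n = 10, Σ = 4938, M = 493.8000
Σ(x−M)² = 60039.600; s = √(60039.600/9) = 81.6766
CV = 81.6766 / 493.8000 = 0.16540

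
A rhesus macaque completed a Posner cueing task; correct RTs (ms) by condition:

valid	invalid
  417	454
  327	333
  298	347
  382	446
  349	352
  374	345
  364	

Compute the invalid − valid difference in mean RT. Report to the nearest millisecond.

21 ms

M(valid) = 2511/7 = 358.714
M(invalid) = 2277/6 = 379.500
Difference = 379.500 − 358.714 = 20.786 ms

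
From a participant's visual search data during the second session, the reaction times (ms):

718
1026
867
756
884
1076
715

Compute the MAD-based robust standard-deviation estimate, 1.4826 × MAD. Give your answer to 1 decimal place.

220.9 ms

Sorted: 715, 718, 756, 867, 884, 1026, 1076 → median = 867
|x − 867| sorted: 0, 17, 111, 149, 152, 159, 209 → MAD = 149
Robust SD ≈ 1.4826 × 149 = 220.907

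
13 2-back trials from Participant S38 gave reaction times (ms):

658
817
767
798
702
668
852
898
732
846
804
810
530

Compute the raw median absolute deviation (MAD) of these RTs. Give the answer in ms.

Sorted: 530, 658, 668, 702, 732, 767, 798, 804, 810, 817, 846, 852, 898 → median = 798
|x − 798|: 140, 19, 31, 0, 96, 130, 54, 100, 66, 48, 6, 12, 268
Sorted deviations: 0, 6, 12, 19, 31, 48, 54, 66, 96, 100, 130, 140, 268 → MAD = 54

54 ms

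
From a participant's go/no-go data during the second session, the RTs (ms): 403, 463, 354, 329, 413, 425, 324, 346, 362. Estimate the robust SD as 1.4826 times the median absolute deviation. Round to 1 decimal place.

Sorted: 324, 329, 346, 354, 362, 403, 413, 425, 463 → median = 362
|x − 362| sorted: 0, 8, 16, 33, 38, 41, 51, 63, 101 → MAD = 38
Robust SD ≈ 1.4826 × 38 = 56.339

56.3 ms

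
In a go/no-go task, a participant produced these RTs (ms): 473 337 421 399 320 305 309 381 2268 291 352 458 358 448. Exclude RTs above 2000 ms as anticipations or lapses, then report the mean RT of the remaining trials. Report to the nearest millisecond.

Excluded: 2268
Retained (n=13): Σ = 4852
Mean = 4852/13 = 373.2308

373 ms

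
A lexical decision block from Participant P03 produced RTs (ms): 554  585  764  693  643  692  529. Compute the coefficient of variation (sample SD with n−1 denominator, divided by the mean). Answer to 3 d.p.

n = 7, Σ = 4460, M = 637.1429
Σ(x−M)² = 43582.857; s = √(43582.857/6) = 85.2280
CV = 85.2280 / 637.1429 = 0.13377

0.134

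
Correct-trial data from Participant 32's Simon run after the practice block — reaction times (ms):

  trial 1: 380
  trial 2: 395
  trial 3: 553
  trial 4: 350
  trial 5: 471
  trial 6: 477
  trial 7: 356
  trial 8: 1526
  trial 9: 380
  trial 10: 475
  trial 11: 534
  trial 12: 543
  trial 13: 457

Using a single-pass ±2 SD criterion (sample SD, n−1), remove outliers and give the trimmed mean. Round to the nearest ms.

448 ms

n = 13, ΣRT = 6897, M = 530.538
Σ(x−M)² = 1133271.23; s = √(1133271.23/12) = 307.310
Cutoffs: 530.538 ± 2·307.310 → [-84.1, 1145.2]
Outside: 1526 → excluded.
Retained (n=12): Σ = 5371, mean = 5371/12 = 447.583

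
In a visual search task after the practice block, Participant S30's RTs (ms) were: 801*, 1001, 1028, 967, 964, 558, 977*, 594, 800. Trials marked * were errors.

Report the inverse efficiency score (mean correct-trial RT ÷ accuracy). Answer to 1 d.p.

1085.9 ms

Correct trials (n=7): 1001, 1028, 967, 964, 558, 594, 800
Mean correct RT = 5912/7 = 844.5714 ms
Proportion correct = 7/9
IES = 844.5714 / (7/9) = 1085.878 ms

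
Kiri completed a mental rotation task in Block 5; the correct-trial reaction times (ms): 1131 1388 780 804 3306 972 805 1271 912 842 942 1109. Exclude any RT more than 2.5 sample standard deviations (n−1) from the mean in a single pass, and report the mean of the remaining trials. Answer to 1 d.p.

n = 12, ΣRT = 14262, M = 1188.500
Σ(x−M)² = 5305973.00; s = √(5305973.00/11) = 694.522
Cutoffs: 1188.500 ± 2.5·694.522 → [-547.8, 2924.8]
Outside: 3306 → excluded.
Retained (n=11): Σ = 10956, mean = 10956/11 = 996.000

996.0 ms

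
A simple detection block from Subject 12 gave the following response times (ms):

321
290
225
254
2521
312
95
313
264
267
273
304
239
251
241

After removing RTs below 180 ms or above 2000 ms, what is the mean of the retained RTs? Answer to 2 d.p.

273.38 ms

Excluded: 95, 2521
Retained (n=13): Σ = 3554
Mean = 3554/13 = 273.3846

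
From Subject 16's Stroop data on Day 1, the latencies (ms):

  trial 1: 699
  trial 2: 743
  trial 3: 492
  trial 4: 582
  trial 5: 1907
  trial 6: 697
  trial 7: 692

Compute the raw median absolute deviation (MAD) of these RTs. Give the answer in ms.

46 ms

Sorted: 492, 582, 692, 697, 699, 743, 1907 → median = 697
|x − 697|: 2, 46, 205, 115, 1210, 0, 5
Sorted deviations: 0, 2, 5, 46, 115, 205, 1210 → MAD = 46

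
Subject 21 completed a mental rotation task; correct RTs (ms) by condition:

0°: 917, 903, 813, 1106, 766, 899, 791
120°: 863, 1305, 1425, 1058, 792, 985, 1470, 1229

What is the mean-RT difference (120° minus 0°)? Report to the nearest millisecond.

256 ms

M(0°) = 6195/7 = 885.000
M(120°) = 9127/8 = 1140.875
Difference = 1140.875 − 885.000 = 255.875 ms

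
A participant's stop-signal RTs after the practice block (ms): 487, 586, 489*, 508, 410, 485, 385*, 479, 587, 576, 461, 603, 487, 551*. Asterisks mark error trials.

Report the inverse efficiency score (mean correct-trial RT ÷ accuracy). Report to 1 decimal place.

655.9 ms

Correct trials (n=11): 487, 586, 508, 410, 485, 479, 587, 576, 461, 603, 487
Mean correct RT = 5669/11 = 515.3636 ms
Proportion correct = 11/14
IES = 515.3636 / (11/14) = 655.917 ms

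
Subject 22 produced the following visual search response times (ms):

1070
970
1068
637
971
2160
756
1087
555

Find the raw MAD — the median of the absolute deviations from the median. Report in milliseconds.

Sorted: 555, 637, 756, 970, 971, 1068, 1070, 1087, 2160 → median = 971
|x − 971|: 99, 1, 97, 334, 0, 1189, 215, 116, 416
Sorted deviations: 0, 1, 97, 99, 116, 215, 334, 416, 1189 → MAD = 116

116 ms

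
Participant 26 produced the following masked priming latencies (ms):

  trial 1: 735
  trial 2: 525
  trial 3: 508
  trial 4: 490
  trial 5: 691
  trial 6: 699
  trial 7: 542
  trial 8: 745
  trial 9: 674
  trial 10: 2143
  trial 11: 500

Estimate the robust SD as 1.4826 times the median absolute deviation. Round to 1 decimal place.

195.7 ms

Sorted: 490, 500, 508, 525, 542, 674, 691, 699, 735, 745, 2143 → median = 674
|x − 674| sorted: 0, 17, 25, 61, 71, 132, 149, 166, 174, 184, 1469 → MAD = 132
Robust SD ≈ 1.4826 × 132 = 195.703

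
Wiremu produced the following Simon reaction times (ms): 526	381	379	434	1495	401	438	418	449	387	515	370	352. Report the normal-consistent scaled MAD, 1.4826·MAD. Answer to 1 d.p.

Sorted: 352, 370, 379, 381, 387, 401, 418, 434, 438, 449, 515, 526, 1495 → median = 418
|x − 418| sorted: 0, 16, 17, 20, 31, 31, 37, 39, 48, 66, 97, 108, 1077 → MAD = 37
Robust SD ≈ 1.4826 × 37 = 54.856

54.9 ms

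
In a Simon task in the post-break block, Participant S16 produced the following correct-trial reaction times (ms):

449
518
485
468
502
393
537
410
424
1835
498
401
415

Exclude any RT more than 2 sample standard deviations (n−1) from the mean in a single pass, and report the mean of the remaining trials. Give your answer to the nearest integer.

458 ms

n = 13, ΣRT = 7335, M = 564.231
Σ(x−M)² = 1776494.31; s = √(1776494.31/12) = 384.761
Cutoffs: 564.231 ± 2·384.761 → [-205.3, 1333.8]
Outside: 1835 → excluded.
Retained (n=12): Σ = 5500, mean = 5500/12 = 458.333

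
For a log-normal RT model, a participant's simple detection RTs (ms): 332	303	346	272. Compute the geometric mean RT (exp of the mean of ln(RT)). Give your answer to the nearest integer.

312 ms

ln(RT): 5.8051, 5.7137, 5.8464, 5.6058
Mean ln(RT) = 22.9711/4 = 5.74278
Geometric mean = exp(5.74278) = 311.93 ms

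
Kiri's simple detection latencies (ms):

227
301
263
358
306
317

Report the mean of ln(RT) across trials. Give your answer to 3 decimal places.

5.678

ln(RT): 5.4250, 5.7071, 5.5722, 5.8805, 5.7236, 5.7589
Σ ln(RT) = 34.0672
Mean = 34.0672/6 = 5.67787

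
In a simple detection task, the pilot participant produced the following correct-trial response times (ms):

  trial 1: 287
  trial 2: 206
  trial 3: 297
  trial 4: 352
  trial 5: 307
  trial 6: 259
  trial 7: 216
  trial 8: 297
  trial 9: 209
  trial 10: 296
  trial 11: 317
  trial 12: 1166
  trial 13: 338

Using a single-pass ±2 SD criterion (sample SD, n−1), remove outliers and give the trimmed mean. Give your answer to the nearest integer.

282 ms

n = 13, ΣRT = 4547, M = 349.769
Σ(x−M)² = 748298.31; s = √(748298.31/12) = 249.716
Cutoffs: 349.769 ± 2·249.716 → [-149.7, 849.2]
Outside: 1166 → excluded.
Retained (n=12): Σ = 3381, mean = 3381/12 = 281.750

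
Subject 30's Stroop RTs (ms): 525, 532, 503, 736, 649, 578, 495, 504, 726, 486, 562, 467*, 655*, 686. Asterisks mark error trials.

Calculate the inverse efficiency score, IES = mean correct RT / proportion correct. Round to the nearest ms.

Correct trials (n=12): 525, 532, 503, 736, 649, 578, 495, 504, 726, 486, 562, 686
Mean correct RT = 6982/12 = 581.8333 ms
Proportion correct = 12/14
IES = 581.8333 / (12/14) = 678.806 ms

679 ms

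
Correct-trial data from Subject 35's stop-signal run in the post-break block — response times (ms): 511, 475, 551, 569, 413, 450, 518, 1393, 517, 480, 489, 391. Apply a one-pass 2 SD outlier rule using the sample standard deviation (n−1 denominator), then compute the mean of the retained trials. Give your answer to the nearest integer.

n = 12, ΣRT = 6757, M = 563.083
Σ(x−M)² = 780886.92; s = √(780886.92/11) = 266.439
Cutoffs: 563.083 ± 2·266.439 → [30.2, 1096.0]
Outside: 1393 → excluded.
Retained (n=11): Σ = 5364, mean = 5364/11 = 487.636

488 ms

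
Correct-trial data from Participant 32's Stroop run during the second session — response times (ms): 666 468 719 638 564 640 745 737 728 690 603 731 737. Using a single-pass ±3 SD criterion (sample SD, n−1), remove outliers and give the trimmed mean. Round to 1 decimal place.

n = 13, ΣRT = 8666, M = 666.615
Σ(x−M)² = 82809.08; s = √(82809.08/12) = 83.071
Cutoffs: 666.615 ± 3·83.071 → [417.4, 915.8]
No RTs fall outside the cutoffs; all 13 retained. Mean = 8666/13 = 666.615

666.6 ms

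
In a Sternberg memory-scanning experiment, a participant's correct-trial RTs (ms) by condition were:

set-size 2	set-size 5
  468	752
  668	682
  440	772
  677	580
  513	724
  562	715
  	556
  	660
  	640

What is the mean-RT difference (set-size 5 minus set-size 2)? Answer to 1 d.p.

M(set-size 2) = 3328/6 = 554.667
M(set-size 5) = 6081/9 = 675.667
Difference = 675.667 − 554.667 = 121.000 ms

121.0 ms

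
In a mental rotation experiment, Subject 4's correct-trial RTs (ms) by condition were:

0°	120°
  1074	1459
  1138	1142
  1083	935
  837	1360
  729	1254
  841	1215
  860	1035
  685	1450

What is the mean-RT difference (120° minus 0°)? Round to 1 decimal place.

M(0°) = 7247/8 = 905.875
M(120°) = 9850/8 = 1231.250
Difference = 1231.250 − 905.875 = 325.375 ms

325.4 ms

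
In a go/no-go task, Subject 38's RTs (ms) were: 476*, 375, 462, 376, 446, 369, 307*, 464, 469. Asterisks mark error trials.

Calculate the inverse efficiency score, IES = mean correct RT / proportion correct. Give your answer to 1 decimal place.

543.9 ms

Correct trials (n=7): 375, 462, 376, 446, 369, 464, 469
Mean correct RT = 2961/7 = 423.0000 ms
Proportion correct = 7/9
IES = 423.0000 / (7/9) = 543.857 ms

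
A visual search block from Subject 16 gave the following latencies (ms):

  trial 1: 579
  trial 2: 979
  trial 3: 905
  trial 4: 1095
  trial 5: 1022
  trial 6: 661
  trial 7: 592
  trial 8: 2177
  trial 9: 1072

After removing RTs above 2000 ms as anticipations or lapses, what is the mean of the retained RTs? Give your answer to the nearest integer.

863 ms

Excluded: 2177
Retained (n=8): Σ = 6905
Mean = 6905/8 = 863.1250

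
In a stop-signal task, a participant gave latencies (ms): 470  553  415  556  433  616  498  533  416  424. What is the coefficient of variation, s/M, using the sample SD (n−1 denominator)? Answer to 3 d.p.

n = 10, Σ = 4914, M = 491.4000
Σ(x−M)² = 45200.400; s = √(45200.400/9) = 70.8680
CV = 70.8680 / 491.4000 = 0.14422

0.144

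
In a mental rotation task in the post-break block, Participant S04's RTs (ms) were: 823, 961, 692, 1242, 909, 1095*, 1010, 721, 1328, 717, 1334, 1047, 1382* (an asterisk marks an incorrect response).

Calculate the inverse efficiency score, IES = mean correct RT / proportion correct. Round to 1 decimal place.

Correct trials (n=11): 823, 961, 692, 1242, 909, 1010, 721, 1328, 717, 1334, 1047
Mean correct RT = 10784/11 = 980.3636 ms
Proportion correct = 11/13
IES = 980.3636 / (11/13) = 1158.612 ms

1158.6 ms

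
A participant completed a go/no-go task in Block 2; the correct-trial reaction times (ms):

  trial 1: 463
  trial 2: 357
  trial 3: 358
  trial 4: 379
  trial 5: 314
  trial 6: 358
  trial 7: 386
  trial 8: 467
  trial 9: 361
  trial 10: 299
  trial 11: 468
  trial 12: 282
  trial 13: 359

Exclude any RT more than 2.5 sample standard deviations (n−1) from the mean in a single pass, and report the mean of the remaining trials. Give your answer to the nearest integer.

373 ms

n = 13, ΣRT = 4851, M = 373.154
Σ(x−M)² = 44449.69; s = √(44449.69/12) = 60.862
Cutoffs: 373.154 ± 2.5·60.862 → [221.0, 525.3]
No RTs fall outside the cutoffs; all 13 retained. Mean = 4851/13 = 373.154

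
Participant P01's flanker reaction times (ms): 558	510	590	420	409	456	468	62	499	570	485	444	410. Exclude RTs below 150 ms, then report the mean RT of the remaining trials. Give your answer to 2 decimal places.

Excluded: 62
Retained (n=12): Σ = 5819
Mean = 5819/12 = 484.9167

484.92 ms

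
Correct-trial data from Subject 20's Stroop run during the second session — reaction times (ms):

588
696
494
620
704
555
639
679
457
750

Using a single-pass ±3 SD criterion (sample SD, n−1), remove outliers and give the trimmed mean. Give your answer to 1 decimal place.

618.2 ms

n = 10, ΣRT = 6182, M = 618.200
Σ(x−M)² = 81235.60; s = √(81235.60/9) = 95.006
Cutoffs: 618.200 ± 3·95.006 → [333.2, 903.2]
No RTs fall outside the cutoffs; all 10 retained. Mean = 6182/10 = 618.200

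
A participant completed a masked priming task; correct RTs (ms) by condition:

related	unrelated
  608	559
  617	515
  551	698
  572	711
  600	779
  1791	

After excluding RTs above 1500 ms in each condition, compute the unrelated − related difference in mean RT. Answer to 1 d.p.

related: exclude 1791
M(related) = 2948/5 = 589.600
M(unrelated) = 3262/5 = 652.400
Difference = 652.400 − 589.600 = 62.800 ms

62.8 ms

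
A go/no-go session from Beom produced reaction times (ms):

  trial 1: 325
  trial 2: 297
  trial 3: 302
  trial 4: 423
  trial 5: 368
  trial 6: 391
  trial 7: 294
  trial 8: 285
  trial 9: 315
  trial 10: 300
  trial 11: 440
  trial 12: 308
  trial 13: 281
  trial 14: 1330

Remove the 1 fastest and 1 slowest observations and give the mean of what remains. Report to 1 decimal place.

Sorted: 281, 285, 294, 297, 300, 302, 308, 315, 325, 368, 391, 423, 440, 1330
Drop lowest 1 (281) and highest 1 (1330)
Remaining (n=12): Σ = 4048, mean = 4048/12 = 337.333

337.3 ms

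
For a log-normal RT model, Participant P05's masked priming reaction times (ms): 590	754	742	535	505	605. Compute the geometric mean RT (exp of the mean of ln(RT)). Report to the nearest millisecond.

615 ms

ln(RT): 6.3801, 6.6254, 6.6093, 6.2823, 6.2246, 6.4052
Mean ln(RT) = 38.5269/6 = 6.42115
Geometric mean = exp(6.42115) = 614.71 ms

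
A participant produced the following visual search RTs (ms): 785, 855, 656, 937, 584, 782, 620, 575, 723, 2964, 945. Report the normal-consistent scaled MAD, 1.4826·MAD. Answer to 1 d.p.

Sorted: 575, 584, 620, 656, 723, 782, 785, 855, 937, 945, 2964 → median = 782
|x − 782| sorted: 0, 3, 59, 73, 126, 155, 162, 163, 198, 207, 2182 → MAD = 155
Robust SD ≈ 1.4826 × 155 = 229.803

229.8 ms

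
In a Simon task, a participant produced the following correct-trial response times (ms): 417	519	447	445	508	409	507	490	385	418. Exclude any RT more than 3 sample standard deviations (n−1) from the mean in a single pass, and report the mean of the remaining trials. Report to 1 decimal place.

n = 10, ΣRT = 4545, M = 454.500
Σ(x−M)² = 20824.50; s = √(20824.50/9) = 48.102
Cutoffs: 454.500 ± 3·48.102 → [310.2, 598.8]
No RTs fall outside the cutoffs; all 10 retained. Mean = 4545/10 = 454.500

454.5 ms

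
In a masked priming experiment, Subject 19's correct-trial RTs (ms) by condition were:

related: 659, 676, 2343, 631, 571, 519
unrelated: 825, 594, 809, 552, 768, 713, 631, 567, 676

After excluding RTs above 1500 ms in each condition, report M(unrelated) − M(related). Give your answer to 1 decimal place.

related: exclude 2343
M(related) = 3056/5 = 611.200
M(unrelated) = 6135/9 = 681.667
Difference = 681.667 − 611.200 = 70.467 ms

70.5 ms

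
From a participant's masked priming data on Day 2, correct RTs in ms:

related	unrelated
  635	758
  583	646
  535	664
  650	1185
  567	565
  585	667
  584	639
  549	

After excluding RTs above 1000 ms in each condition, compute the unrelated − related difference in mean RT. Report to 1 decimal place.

70.5 ms

unrelated: exclude 1185
M(related) = 4688/8 = 586.000
M(unrelated) = 3939/6 = 656.500
Difference = 656.500 − 586.000 = 70.500 ms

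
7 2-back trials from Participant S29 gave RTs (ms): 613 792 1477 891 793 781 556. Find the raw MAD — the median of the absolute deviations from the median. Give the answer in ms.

Sorted: 556, 613, 781, 792, 793, 891, 1477 → median = 792
|x − 792|: 179, 0, 685, 99, 1, 11, 236
Sorted deviations: 0, 1, 11, 99, 179, 236, 685 → MAD = 99

99 ms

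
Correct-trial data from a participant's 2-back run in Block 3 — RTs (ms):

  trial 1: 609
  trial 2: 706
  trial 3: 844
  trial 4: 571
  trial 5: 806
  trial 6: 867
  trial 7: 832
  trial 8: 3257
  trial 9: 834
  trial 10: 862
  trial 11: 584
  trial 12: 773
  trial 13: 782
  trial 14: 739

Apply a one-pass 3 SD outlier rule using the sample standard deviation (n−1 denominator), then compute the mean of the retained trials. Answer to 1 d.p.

754.5 ms

n = 14, ΣRT = 13066, M = 933.286
Σ(x−M)² = 5949810.86; s = √(5949810.86/13) = 676.519
Cutoffs: 933.286 ± 3·676.519 → [-1096.3, 2962.8]
Outside: 3257 → excluded.
Retained (n=13): Σ = 9809, mean = 9809/13 = 754.538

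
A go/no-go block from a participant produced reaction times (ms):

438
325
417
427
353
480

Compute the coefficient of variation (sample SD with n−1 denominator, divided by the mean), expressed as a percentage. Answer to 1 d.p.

n = 6, Σ = 2440, M = 406.6667
Σ(x−M)² = 16429.333; s = √(16429.333/5) = 57.3225
CV = 57.3225 / 406.6667 = 0.14096 = 14.096%

14.1%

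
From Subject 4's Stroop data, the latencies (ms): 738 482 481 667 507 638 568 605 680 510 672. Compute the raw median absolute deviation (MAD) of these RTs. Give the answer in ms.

75 ms

Sorted: 481, 482, 507, 510, 568, 605, 638, 667, 672, 680, 738 → median = 605
|x − 605|: 133, 123, 124, 62, 98, 33, 37, 0, 75, 95, 67
Sorted deviations: 0, 33, 37, 62, 67, 75, 95, 98, 123, 124, 133 → MAD = 75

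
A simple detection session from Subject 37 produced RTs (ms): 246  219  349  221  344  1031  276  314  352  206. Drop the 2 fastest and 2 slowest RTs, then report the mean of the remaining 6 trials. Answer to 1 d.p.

291.7 ms

Sorted: 206, 219, 221, 246, 276, 314, 344, 349, 352, 1031
Drop lowest 2 (206, 219) and highest 2 (352, 1031)
Remaining (n=6): Σ = 1750, mean = 1750/6 = 291.667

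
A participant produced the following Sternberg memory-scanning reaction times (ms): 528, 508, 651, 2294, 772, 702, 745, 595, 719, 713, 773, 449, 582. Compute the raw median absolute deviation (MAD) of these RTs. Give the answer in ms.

71 ms

Sorted: 449, 508, 528, 582, 595, 651, 702, 713, 719, 745, 772, 773, 2294 → median = 702
|x − 702|: 174, 194, 51, 1592, 70, 0, 43, 107, 17, 11, 71, 253, 120
Sorted deviations: 0, 11, 17, 43, 51, 70, 71, 107, 120, 174, 194, 253, 1592 → MAD = 71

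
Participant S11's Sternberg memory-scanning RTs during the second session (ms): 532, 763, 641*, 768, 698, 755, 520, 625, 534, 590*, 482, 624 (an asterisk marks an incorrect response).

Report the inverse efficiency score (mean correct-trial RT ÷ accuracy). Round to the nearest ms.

Correct trials (n=10): 532, 763, 768, 698, 755, 520, 625, 534, 482, 624
Mean correct RT = 6301/10 = 630.1000 ms
Proportion correct = 10/12
IES = 630.1000 / (10/12) = 756.120 ms

756 ms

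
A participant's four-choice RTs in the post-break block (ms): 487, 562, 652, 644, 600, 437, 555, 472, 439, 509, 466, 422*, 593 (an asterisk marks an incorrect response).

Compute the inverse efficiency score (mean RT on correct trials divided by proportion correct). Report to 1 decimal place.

Correct trials (n=12): 487, 562, 652, 644, 600, 437, 555, 472, 439, 509, 466, 593
Mean correct RT = 6416/12 = 534.6667 ms
Proportion correct = 12/13
IES = 534.6667 / (12/13) = 579.222 ms

579.2 ms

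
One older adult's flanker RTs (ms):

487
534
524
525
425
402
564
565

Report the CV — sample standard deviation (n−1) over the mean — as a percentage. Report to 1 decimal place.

12.1%

n = 8, Σ = 4026, M = 503.2500
Σ(x−M)² = 25991.500; s = √(25991.500/7) = 60.9350
CV = 60.9350 / 503.2500 = 0.12108 = 12.108%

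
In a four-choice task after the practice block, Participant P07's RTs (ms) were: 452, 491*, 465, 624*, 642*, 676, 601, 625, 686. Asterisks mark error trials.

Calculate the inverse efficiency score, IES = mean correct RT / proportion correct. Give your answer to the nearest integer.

Correct trials (n=6): 452, 465, 676, 601, 625, 686
Mean correct RT = 3505/6 = 584.1667 ms
Proportion correct = 6/9
IES = 584.1667 / (6/9) = 876.250 ms

876 ms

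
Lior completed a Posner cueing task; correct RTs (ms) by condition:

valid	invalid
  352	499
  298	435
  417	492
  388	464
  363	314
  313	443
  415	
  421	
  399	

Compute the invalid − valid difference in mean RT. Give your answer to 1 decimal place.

67.2 ms

M(valid) = 3366/9 = 374.000
M(invalid) = 2647/6 = 441.167
Difference = 441.167 − 374.000 = 67.167 ms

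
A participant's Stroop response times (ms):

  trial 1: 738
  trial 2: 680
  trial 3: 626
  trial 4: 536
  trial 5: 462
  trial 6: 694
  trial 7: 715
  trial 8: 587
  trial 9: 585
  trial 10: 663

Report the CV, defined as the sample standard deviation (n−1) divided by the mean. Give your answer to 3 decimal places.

0.138

n = 10, Σ = 6286, M = 628.6000
Σ(x−M)² = 67504.400; s = √(67504.400/9) = 86.6054
CV = 86.6054 / 628.6000 = 0.13777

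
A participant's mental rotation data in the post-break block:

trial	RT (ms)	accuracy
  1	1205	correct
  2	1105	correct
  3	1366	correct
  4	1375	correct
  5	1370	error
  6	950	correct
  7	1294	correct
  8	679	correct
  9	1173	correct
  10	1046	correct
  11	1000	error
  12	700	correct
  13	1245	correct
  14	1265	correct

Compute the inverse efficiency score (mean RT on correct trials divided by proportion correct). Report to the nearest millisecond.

1303 ms

Correct trials (n=12): 1205, 1105, 1366, 1375, 950, 1294, 679, 1173, 1046, 700, 1245, 1265
Mean correct RT = 13403/12 = 1116.9167 ms
Proportion correct = 12/14
IES = 1116.9167 / (12/14) = 1303.069 ms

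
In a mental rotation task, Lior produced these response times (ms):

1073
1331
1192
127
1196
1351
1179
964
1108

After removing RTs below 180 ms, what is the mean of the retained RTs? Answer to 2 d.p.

Excluded: 127
Retained (n=8): Σ = 9394
Mean = 9394/8 = 1174.2500

1174.25 ms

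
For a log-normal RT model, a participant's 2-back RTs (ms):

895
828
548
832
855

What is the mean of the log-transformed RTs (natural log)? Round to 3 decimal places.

6.659

ln(RT): 6.7968, 6.7190, 6.3063, 6.7238, 6.7511
Σ ln(RT) = 33.2970
Mean = 33.2970/5 = 6.65941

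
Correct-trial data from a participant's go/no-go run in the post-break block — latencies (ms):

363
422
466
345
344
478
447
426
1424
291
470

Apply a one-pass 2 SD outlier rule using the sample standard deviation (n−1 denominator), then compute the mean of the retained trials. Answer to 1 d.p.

405.2 ms

n = 11, ΣRT = 5476, M = 497.818
Σ(x−M)² = 981443.64; s = √(981443.64/10) = 313.280
Cutoffs: 497.818 ± 2·313.280 → [-128.7, 1124.4]
Outside: 1424 → excluded.
Retained (n=10): Σ = 4052, mean = 4052/10 = 405.200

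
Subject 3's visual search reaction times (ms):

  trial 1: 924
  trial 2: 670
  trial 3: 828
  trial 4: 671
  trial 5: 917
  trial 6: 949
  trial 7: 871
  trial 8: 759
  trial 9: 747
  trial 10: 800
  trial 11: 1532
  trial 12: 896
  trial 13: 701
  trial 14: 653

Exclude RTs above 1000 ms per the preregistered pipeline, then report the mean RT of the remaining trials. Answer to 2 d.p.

798.92 ms

Excluded: 1532
Retained (n=13): Σ = 10386
Mean = 10386/13 = 798.9231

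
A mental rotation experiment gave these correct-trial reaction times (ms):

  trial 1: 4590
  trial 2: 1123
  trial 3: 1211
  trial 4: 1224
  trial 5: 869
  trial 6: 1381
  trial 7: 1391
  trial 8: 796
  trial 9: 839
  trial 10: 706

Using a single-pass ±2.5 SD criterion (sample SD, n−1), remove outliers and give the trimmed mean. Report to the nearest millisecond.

n = 10, ΣRT = 14130, M = 1413.000
Σ(x−M)² = 11761412.00; s = √(11761412.00/9) = 1143.164
Cutoffs: 1413.000 ± 2.5·1143.164 → [-1444.9, 4270.9]
Outside: 4590 → excluded.
Retained (n=9): Σ = 9540, mean = 9540/9 = 1060.000

1060 ms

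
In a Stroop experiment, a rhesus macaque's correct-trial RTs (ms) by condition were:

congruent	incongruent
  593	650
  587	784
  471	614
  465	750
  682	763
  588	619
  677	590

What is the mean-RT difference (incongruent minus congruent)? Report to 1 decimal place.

M(congruent) = 4063/7 = 580.429
M(incongruent) = 4770/7 = 681.429
Difference = 681.429 − 580.429 = 101.000 ms

101.0 ms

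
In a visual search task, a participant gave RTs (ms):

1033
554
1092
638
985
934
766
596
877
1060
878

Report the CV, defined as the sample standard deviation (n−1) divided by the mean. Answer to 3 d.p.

n = 11, Σ = 9413, M = 855.7273
Σ(x−M)² = 366718.182; s = √(366718.182/10) = 191.4989
CV = 191.4989 / 855.7273 = 0.22378

0.224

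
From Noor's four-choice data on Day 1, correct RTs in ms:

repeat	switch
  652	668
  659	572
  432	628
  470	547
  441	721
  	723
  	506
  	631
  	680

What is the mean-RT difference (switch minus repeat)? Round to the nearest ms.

M(repeat) = 2654/5 = 530.800
M(switch) = 5676/9 = 630.667
Difference = 630.667 − 530.800 = 99.867 ms

100 ms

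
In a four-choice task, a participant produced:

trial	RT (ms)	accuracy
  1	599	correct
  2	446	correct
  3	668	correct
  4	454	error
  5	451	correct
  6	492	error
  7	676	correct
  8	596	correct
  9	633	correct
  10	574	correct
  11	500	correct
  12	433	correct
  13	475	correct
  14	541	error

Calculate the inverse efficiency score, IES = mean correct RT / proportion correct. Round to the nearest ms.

Correct trials (n=11): 599, 446, 668, 451, 676, 596, 633, 574, 500, 433, 475
Mean correct RT = 6051/11 = 550.0909 ms
Proportion correct = 11/14
IES = 550.0909 / (11/14) = 700.116 ms

700 ms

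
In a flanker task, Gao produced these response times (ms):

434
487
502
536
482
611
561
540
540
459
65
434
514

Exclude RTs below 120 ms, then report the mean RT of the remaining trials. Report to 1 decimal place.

Excluded: 65
Retained (n=12): Σ = 6100
Mean = 6100/12 = 508.3333

508.3 ms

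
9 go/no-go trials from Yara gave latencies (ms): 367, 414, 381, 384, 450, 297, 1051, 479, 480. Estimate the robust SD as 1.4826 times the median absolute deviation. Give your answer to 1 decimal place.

69.7 ms

Sorted: 297, 367, 381, 384, 414, 450, 479, 480, 1051 → median = 414
|x − 414| sorted: 0, 30, 33, 36, 47, 65, 66, 117, 637 → MAD = 47
Robust SD ≈ 1.4826 × 47 = 69.682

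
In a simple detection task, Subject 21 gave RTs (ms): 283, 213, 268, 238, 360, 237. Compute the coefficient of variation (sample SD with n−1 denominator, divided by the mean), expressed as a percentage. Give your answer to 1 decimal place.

n = 6, Σ = 1599, M = 266.5000
Σ(x−M)² = 13561.500; s = √(13561.500/5) = 52.0797
CV = 52.0797 / 266.5000 = 0.19542 = 19.542%

19.5%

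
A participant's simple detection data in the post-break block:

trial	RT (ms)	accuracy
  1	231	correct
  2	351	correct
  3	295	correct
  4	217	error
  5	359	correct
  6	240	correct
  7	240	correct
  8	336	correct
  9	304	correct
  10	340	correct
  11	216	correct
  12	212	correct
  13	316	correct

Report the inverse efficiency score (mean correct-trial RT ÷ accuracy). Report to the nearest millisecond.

Correct trials (n=12): 231, 351, 295, 359, 240, 240, 336, 304, 340, 216, 212, 316
Mean correct RT = 3440/12 = 286.6667 ms
Proportion correct = 12/13
IES = 286.6667 / (12/13) = 310.556 ms

311 ms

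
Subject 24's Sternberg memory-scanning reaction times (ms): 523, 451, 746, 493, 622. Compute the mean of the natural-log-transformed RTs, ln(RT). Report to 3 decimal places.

ln(RT): 6.2596, 6.1115, 6.6147, 6.2005, 6.4329
Σ ln(RT) = 31.6192
Mean = 31.6192/5 = 6.32384

6.324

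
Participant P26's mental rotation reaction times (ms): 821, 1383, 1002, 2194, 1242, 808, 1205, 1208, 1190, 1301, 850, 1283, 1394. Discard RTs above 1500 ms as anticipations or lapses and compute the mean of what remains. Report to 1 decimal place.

1140.6 ms

Excluded: 2194
Retained (n=12): Σ = 13687
Mean = 13687/12 = 1140.5833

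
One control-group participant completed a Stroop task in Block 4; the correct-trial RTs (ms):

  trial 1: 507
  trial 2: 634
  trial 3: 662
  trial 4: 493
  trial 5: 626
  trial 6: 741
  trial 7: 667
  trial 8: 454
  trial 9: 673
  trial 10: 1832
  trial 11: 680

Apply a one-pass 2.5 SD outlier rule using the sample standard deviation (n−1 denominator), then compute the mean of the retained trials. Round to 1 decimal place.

n = 11, ΣRT = 7969, M = 724.455
Σ(x−M)² = 1430634.73; s = √(1430634.73/10) = 378.237
Cutoffs: 724.455 ± 2.5·378.237 → [-221.1, 1670.0]
Outside: 1832 → excluded.
Retained (n=10): Σ = 6137, mean = 6137/10 = 613.700

613.7 ms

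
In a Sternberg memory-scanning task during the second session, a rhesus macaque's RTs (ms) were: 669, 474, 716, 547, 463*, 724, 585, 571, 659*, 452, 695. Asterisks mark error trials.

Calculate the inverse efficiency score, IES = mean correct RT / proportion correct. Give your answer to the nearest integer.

Correct trials (n=9): 669, 474, 716, 547, 724, 585, 571, 452, 695
Mean correct RT = 5433/9 = 603.6667 ms
Proportion correct = 9/11
IES = 603.6667 / (9/11) = 737.815 ms

738 ms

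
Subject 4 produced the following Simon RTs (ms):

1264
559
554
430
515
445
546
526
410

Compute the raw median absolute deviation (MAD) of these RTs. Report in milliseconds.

33 ms

Sorted: 410, 430, 445, 515, 526, 546, 554, 559, 1264 → median = 526
|x − 526|: 738, 33, 28, 96, 11, 81, 20, 0, 116
Sorted deviations: 0, 11, 20, 28, 33, 81, 96, 116, 738 → MAD = 33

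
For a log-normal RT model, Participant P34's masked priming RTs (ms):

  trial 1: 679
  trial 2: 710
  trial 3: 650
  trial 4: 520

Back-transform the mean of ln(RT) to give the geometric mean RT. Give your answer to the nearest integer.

635 ms

ln(RT): 6.5206, 6.5653, 6.4770, 6.2538
Mean ln(RT) = 25.8167/4 = 6.45417
Geometric mean = exp(6.45417) = 635.35 ms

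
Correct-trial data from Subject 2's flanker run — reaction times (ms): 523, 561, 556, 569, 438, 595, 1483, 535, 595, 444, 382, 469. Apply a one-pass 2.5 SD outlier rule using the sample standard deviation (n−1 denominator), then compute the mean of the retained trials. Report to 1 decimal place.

515.2 ms

n = 12, ΣRT = 7150, M = 595.833
Σ(x−M)² = 909367.67; s = √(909367.67/11) = 287.524
Cutoffs: 595.833 ± 2.5·287.524 → [-123.0, 1314.6]
Outside: 1483 → excluded.
Retained (n=11): Σ = 5667, mean = 5667/11 = 515.182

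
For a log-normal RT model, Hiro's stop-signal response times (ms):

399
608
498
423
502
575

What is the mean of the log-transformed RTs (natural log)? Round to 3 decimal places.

6.205

ln(RT): 5.9890, 6.4102, 6.2106, 6.0474, 6.2186, 6.3544
Σ ln(RT) = 37.2301
Mean = 37.2301/6 = 6.20501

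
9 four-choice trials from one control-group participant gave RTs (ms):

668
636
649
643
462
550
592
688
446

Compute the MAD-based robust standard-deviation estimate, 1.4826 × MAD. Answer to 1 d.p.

Sorted: 446, 462, 550, 592, 636, 643, 649, 668, 688 → median = 636
|x − 636| sorted: 0, 7, 13, 32, 44, 52, 86, 174, 190 → MAD = 44
Robust SD ≈ 1.4826 × 44 = 65.234

65.2 ms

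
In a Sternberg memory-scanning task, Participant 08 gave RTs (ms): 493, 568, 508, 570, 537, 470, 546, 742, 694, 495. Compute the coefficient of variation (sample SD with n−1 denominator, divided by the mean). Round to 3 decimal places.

n = 10, Σ = 5623, M = 562.3000
Σ(x−M)² = 71434.100; s = √(71434.100/9) = 89.0905
CV = 89.0905 / 562.3000 = 0.15844

0.158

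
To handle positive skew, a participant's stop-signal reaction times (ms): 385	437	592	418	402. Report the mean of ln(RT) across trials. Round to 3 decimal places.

6.090

ln(RT): 5.9532, 6.0799, 6.3835, 6.0355, 5.9965
Σ ln(RT) = 30.4486
Mean = 30.4486/5 = 6.08972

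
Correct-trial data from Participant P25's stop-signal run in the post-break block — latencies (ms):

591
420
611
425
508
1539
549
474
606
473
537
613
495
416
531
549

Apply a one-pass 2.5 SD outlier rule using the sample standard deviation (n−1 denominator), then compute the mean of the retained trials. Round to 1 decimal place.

n = 16, ΣRT = 9337, M = 583.562
Σ(x−M)² = 1040111.94; s = √(1040111.94/15) = 263.326
Cutoffs: 583.562 ± 2.5·263.326 → [-74.8, 1241.9]
Outside: 1539 → excluded.
Retained (n=15): Σ = 7798, mean = 7798/15 = 519.867

519.9 ms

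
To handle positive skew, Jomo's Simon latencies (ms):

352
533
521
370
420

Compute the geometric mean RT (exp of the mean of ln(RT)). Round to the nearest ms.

ln(RT): 5.8636, 6.2785, 6.2558, 5.9135, 6.0403
Mean ln(RT) = 30.3517/5 = 6.07033
Geometric mean = exp(6.07033) = 432.82 ms

433 ms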